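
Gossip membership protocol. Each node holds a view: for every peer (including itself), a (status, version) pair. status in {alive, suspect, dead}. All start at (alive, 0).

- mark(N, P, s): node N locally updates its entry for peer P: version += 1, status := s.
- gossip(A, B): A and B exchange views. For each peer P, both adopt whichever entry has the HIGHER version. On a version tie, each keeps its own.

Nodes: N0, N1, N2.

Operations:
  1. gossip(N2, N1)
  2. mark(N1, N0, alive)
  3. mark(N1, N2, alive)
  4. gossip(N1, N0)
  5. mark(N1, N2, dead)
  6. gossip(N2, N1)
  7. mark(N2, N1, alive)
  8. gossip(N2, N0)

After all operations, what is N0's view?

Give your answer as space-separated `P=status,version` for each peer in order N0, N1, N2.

Answer: N0=alive,1 N1=alive,1 N2=dead,2

Derivation:
Op 1: gossip N2<->N1 -> N2.N0=(alive,v0) N2.N1=(alive,v0) N2.N2=(alive,v0) | N1.N0=(alive,v0) N1.N1=(alive,v0) N1.N2=(alive,v0)
Op 2: N1 marks N0=alive -> (alive,v1)
Op 3: N1 marks N2=alive -> (alive,v1)
Op 4: gossip N1<->N0 -> N1.N0=(alive,v1) N1.N1=(alive,v0) N1.N2=(alive,v1) | N0.N0=(alive,v1) N0.N1=(alive,v0) N0.N2=(alive,v1)
Op 5: N1 marks N2=dead -> (dead,v2)
Op 6: gossip N2<->N1 -> N2.N0=(alive,v1) N2.N1=(alive,v0) N2.N2=(dead,v2) | N1.N0=(alive,v1) N1.N1=(alive,v0) N1.N2=(dead,v2)
Op 7: N2 marks N1=alive -> (alive,v1)
Op 8: gossip N2<->N0 -> N2.N0=(alive,v1) N2.N1=(alive,v1) N2.N2=(dead,v2) | N0.N0=(alive,v1) N0.N1=(alive,v1) N0.N2=(dead,v2)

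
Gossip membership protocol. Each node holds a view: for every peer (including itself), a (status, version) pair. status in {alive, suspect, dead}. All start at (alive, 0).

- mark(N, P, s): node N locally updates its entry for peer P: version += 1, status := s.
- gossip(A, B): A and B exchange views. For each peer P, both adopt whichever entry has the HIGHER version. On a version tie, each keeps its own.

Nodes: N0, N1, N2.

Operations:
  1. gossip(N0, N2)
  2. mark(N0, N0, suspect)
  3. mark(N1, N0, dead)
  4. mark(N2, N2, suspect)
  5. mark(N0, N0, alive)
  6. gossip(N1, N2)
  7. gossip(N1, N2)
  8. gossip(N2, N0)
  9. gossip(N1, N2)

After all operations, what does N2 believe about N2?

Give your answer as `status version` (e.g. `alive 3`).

Answer: suspect 1

Derivation:
Op 1: gossip N0<->N2 -> N0.N0=(alive,v0) N0.N1=(alive,v0) N0.N2=(alive,v0) | N2.N0=(alive,v0) N2.N1=(alive,v0) N2.N2=(alive,v0)
Op 2: N0 marks N0=suspect -> (suspect,v1)
Op 3: N1 marks N0=dead -> (dead,v1)
Op 4: N2 marks N2=suspect -> (suspect,v1)
Op 5: N0 marks N0=alive -> (alive,v2)
Op 6: gossip N1<->N2 -> N1.N0=(dead,v1) N1.N1=(alive,v0) N1.N2=(suspect,v1) | N2.N0=(dead,v1) N2.N1=(alive,v0) N2.N2=(suspect,v1)
Op 7: gossip N1<->N2 -> N1.N0=(dead,v1) N1.N1=(alive,v0) N1.N2=(suspect,v1) | N2.N0=(dead,v1) N2.N1=(alive,v0) N2.N2=(suspect,v1)
Op 8: gossip N2<->N0 -> N2.N0=(alive,v2) N2.N1=(alive,v0) N2.N2=(suspect,v1) | N0.N0=(alive,v2) N0.N1=(alive,v0) N0.N2=(suspect,v1)
Op 9: gossip N1<->N2 -> N1.N0=(alive,v2) N1.N1=(alive,v0) N1.N2=(suspect,v1) | N2.N0=(alive,v2) N2.N1=(alive,v0) N2.N2=(suspect,v1)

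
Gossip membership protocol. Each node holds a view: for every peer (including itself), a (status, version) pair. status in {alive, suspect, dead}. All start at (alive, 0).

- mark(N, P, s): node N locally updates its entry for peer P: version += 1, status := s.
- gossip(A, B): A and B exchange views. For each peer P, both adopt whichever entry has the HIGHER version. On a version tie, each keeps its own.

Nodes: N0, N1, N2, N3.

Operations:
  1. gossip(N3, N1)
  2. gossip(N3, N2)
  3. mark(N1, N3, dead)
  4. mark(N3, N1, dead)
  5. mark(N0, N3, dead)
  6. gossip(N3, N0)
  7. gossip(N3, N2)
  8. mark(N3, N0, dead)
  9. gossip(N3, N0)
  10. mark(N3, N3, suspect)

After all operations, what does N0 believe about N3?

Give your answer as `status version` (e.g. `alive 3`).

Op 1: gossip N3<->N1 -> N3.N0=(alive,v0) N3.N1=(alive,v0) N3.N2=(alive,v0) N3.N3=(alive,v0) | N1.N0=(alive,v0) N1.N1=(alive,v0) N1.N2=(alive,v0) N1.N3=(alive,v0)
Op 2: gossip N3<->N2 -> N3.N0=(alive,v0) N3.N1=(alive,v0) N3.N2=(alive,v0) N3.N3=(alive,v0) | N2.N0=(alive,v0) N2.N1=(alive,v0) N2.N2=(alive,v0) N2.N3=(alive,v0)
Op 3: N1 marks N3=dead -> (dead,v1)
Op 4: N3 marks N1=dead -> (dead,v1)
Op 5: N0 marks N3=dead -> (dead,v1)
Op 6: gossip N3<->N0 -> N3.N0=(alive,v0) N3.N1=(dead,v1) N3.N2=(alive,v0) N3.N3=(dead,v1) | N0.N0=(alive,v0) N0.N1=(dead,v1) N0.N2=(alive,v0) N0.N3=(dead,v1)
Op 7: gossip N3<->N2 -> N3.N0=(alive,v0) N3.N1=(dead,v1) N3.N2=(alive,v0) N3.N3=(dead,v1) | N2.N0=(alive,v0) N2.N1=(dead,v1) N2.N2=(alive,v0) N2.N3=(dead,v1)
Op 8: N3 marks N0=dead -> (dead,v1)
Op 9: gossip N3<->N0 -> N3.N0=(dead,v1) N3.N1=(dead,v1) N3.N2=(alive,v0) N3.N3=(dead,v1) | N0.N0=(dead,v1) N0.N1=(dead,v1) N0.N2=(alive,v0) N0.N3=(dead,v1)
Op 10: N3 marks N3=suspect -> (suspect,v2)

Answer: dead 1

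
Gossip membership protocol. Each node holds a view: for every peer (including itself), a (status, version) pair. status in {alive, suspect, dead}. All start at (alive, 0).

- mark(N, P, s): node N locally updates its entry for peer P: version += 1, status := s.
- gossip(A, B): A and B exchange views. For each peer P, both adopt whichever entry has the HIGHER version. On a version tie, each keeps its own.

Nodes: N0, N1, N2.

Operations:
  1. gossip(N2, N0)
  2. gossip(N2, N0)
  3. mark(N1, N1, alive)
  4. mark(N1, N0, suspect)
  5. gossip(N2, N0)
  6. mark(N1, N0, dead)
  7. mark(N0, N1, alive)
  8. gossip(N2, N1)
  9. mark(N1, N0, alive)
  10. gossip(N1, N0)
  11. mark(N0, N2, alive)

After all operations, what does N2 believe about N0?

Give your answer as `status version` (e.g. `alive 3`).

Op 1: gossip N2<->N0 -> N2.N0=(alive,v0) N2.N1=(alive,v0) N2.N2=(alive,v0) | N0.N0=(alive,v0) N0.N1=(alive,v0) N0.N2=(alive,v0)
Op 2: gossip N2<->N0 -> N2.N0=(alive,v0) N2.N1=(alive,v0) N2.N2=(alive,v0) | N0.N0=(alive,v0) N0.N1=(alive,v0) N0.N2=(alive,v0)
Op 3: N1 marks N1=alive -> (alive,v1)
Op 4: N1 marks N0=suspect -> (suspect,v1)
Op 5: gossip N2<->N0 -> N2.N0=(alive,v0) N2.N1=(alive,v0) N2.N2=(alive,v0) | N0.N0=(alive,v0) N0.N1=(alive,v0) N0.N2=(alive,v0)
Op 6: N1 marks N0=dead -> (dead,v2)
Op 7: N0 marks N1=alive -> (alive,v1)
Op 8: gossip N2<->N1 -> N2.N0=(dead,v2) N2.N1=(alive,v1) N2.N2=(alive,v0) | N1.N0=(dead,v2) N1.N1=(alive,v1) N1.N2=(alive,v0)
Op 9: N1 marks N0=alive -> (alive,v3)
Op 10: gossip N1<->N0 -> N1.N0=(alive,v3) N1.N1=(alive,v1) N1.N2=(alive,v0) | N0.N0=(alive,v3) N0.N1=(alive,v1) N0.N2=(alive,v0)
Op 11: N0 marks N2=alive -> (alive,v1)

Answer: dead 2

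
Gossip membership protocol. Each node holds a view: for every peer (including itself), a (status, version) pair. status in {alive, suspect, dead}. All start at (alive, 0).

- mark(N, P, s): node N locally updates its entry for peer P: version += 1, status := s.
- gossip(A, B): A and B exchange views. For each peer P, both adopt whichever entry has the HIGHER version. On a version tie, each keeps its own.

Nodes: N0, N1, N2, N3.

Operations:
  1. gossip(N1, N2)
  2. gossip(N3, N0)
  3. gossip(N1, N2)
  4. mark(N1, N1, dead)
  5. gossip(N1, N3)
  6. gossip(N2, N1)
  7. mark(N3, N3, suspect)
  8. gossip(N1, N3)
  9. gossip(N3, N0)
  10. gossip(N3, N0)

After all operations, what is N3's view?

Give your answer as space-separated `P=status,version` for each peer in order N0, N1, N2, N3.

Answer: N0=alive,0 N1=dead,1 N2=alive,0 N3=suspect,1

Derivation:
Op 1: gossip N1<->N2 -> N1.N0=(alive,v0) N1.N1=(alive,v0) N1.N2=(alive,v0) N1.N3=(alive,v0) | N2.N0=(alive,v0) N2.N1=(alive,v0) N2.N2=(alive,v0) N2.N3=(alive,v0)
Op 2: gossip N3<->N0 -> N3.N0=(alive,v0) N3.N1=(alive,v0) N3.N2=(alive,v0) N3.N3=(alive,v0) | N0.N0=(alive,v0) N0.N1=(alive,v0) N0.N2=(alive,v0) N0.N3=(alive,v0)
Op 3: gossip N1<->N2 -> N1.N0=(alive,v0) N1.N1=(alive,v0) N1.N2=(alive,v0) N1.N3=(alive,v0) | N2.N0=(alive,v0) N2.N1=(alive,v0) N2.N2=(alive,v0) N2.N3=(alive,v0)
Op 4: N1 marks N1=dead -> (dead,v1)
Op 5: gossip N1<->N3 -> N1.N0=(alive,v0) N1.N1=(dead,v1) N1.N2=(alive,v0) N1.N3=(alive,v0) | N3.N0=(alive,v0) N3.N1=(dead,v1) N3.N2=(alive,v0) N3.N3=(alive,v0)
Op 6: gossip N2<->N1 -> N2.N0=(alive,v0) N2.N1=(dead,v1) N2.N2=(alive,v0) N2.N3=(alive,v0) | N1.N0=(alive,v0) N1.N1=(dead,v1) N1.N2=(alive,v0) N1.N3=(alive,v0)
Op 7: N3 marks N3=suspect -> (suspect,v1)
Op 8: gossip N1<->N3 -> N1.N0=(alive,v0) N1.N1=(dead,v1) N1.N2=(alive,v0) N1.N3=(suspect,v1) | N3.N0=(alive,v0) N3.N1=(dead,v1) N3.N2=(alive,v0) N3.N3=(suspect,v1)
Op 9: gossip N3<->N0 -> N3.N0=(alive,v0) N3.N1=(dead,v1) N3.N2=(alive,v0) N3.N3=(suspect,v1) | N0.N0=(alive,v0) N0.N1=(dead,v1) N0.N2=(alive,v0) N0.N3=(suspect,v1)
Op 10: gossip N3<->N0 -> N3.N0=(alive,v0) N3.N1=(dead,v1) N3.N2=(alive,v0) N3.N3=(suspect,v1) | N0.N0=(alive,v0) N0.N1=(dead,v1) N0.N2=(alive,v0) N0.N3=(suspect,v1)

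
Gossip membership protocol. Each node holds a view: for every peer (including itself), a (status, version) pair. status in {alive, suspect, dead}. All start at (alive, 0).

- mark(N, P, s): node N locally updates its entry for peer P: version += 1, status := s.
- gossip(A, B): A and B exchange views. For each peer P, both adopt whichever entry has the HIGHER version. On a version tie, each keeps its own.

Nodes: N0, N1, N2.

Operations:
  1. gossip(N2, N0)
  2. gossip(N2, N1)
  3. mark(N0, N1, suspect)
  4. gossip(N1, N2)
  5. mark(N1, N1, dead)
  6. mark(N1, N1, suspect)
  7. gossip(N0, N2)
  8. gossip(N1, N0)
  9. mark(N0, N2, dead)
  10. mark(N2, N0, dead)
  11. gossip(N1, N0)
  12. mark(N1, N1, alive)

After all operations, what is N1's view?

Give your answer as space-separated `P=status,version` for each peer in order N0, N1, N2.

Op 1: gossip N2<->N0 -> N2.N0=(alive,v0) N2.N1=(alive,v0) N2.N2=(alive,v0) | N0.N0=(alive,v0) N0.N1=(alive,v0) N0.N2=(alive,v0)
Op 2: gossip N2<->N1 -> N2.N0=(alive,v0) N2.N1=(alive,v0) N2.N2=(alive,v0) | N1.N0=(alive,v0) N1.N1=(alive,v0) N1.N2=(alive,v0)
Op 3: N0 marks N1=suspect -> (suspect,v1)
Op 4: gossip N1<->N2 -> N1.N0=(alive,v0) N1.N1=(alive,v0) N1.N2=(alive,v0) | N2.N0=(alive,v0) N2.N1=(alive,v0) N2.N2=(alive,v0)
Op 5: N1 marks N1=dead -> (dead,v1)
Op 6: N1 marks N1=suspect -> (suspect,v2)
Op 7: gossip N0<->N2 -> N0.N0=(alive,v0) N0.N1=(suspect,v1) N0.N2=(alive,v0) | N2.N0=(alive,v0) N2.N1=(suspect,v1) N2.N2=(alive,v0)
Op 8: gossip N1<->N0 -> N1.N0=(alive,v0) N1.N1=(suspect,v2) N1.N2=(alive,v0) | N0.N0=(alive,v0) N0.N1=(suspect,v2) N0.N2=(alive,v0)
Op 9: N0 marks N2=dead -> (dead,v1)
Op 10: N2 marks N0=dead -> (dead,v1)
Op 11: gossip N1<->N0 -> N1.N0=(alive,v0) N1.N1=(suspect,v2) N1.N2=(dead,v1) | N0.N0=(alive,v0) N0.N1=(suspect,v2) N0.N2=(dead,v1)
Op 12: N1 marks N1=alive -> (alive,v3)

Answer: N0=alive,0 N1=alive,3 N2=dead,1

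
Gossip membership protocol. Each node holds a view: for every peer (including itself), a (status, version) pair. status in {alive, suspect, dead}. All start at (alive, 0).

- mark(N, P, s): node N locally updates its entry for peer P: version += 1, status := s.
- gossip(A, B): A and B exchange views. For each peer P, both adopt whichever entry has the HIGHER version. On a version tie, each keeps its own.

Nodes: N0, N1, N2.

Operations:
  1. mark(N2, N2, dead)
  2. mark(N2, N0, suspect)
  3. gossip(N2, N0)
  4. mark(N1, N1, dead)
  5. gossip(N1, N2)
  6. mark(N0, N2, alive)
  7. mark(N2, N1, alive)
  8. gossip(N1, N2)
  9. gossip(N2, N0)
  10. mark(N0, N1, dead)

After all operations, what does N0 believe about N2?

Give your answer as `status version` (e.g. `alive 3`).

Answer: alive 2

Derivation:
Op 1: N2 marks N2=dead -> (dead,v1)
Op 2: N2 marks N0=suspect -> (suspect,v1)
Op 3: gossip N2<->N0 -> N2.N0=(suspect,v1) N2.N1=(alive,v0) N2.N2=(dead,v1) | N0.N0=(suspect,v1) N0.N1=(alive,v0) N0.N2=(dead,v1)
Op 4: N1 marks N1=dead -> (dead,v1)
Op 5: gossip N1<->N2 -> N1.N0=(suspect,v1) N1.N1=(dead,v1) N1.N2=(dead,v1) | N2.N0=(suspect,v1) N2.N1=(dead,v1) N2.N2=(dead,v1)
Op 6: N0 marks N2=alive -> (alive,v2)
Op 7: N2 marks N1=alive -> (alive,v2)
Op 8: gossip N1<->N2 -> N1.N0=(suspect,v1) N1.N1=(alive,v2) N1.N2=(dead,v1) | N2.N0=(suspect,v1) N2.N1=(alive,v2) N2.N2=(dead,v1)
Op 9: gossip N2<->N0 -> N2.N0=(suspect,v1) N2.N1=(alive,v2) N2.N2=(alive,v2) | N0.N0=(suspect,v1) N0.N1=(alive,v2) N0.N2=(alive,v2)
Op 10: N0 marks N1=dead -> (dead,v3)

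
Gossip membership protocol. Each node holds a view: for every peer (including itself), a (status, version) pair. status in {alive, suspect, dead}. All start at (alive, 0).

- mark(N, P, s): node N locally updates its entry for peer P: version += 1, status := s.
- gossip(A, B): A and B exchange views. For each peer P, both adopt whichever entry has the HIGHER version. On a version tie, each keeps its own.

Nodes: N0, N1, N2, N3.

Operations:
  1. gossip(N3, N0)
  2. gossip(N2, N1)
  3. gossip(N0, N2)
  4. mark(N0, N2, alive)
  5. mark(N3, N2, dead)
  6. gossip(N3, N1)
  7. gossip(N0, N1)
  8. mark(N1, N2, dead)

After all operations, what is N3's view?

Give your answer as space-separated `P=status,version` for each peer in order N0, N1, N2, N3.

Op 1: gossip N3<->N0 -> N3.N0=(alive,v0) N3.N1=(alive,v0) N3.N2=(alive,v0) N3.N3=(alive,v0) | N0.N0=(alive,v0) N0.N1=(alive,v0) N0.N2=(alive,v0) N0.N3=(alive,v0)
Op 2: gossip N2<->N1 -> N2.N0=(alive,v0) N2.N1=(alive,v0) N2.N2=(alive,v0) N2.N3=(alive,v0) | N1.N0=(alive,v0) N1.N1=(alive,v0) N1.N2=(alive,v0) N1.N3=(alive,v0)
Op 3: gossip N0<->N2 -> N0.N0=(alive,v0) N0.N1=(alive,v0) N0.N2=(alive,v0) N0.N3=(alive,v0) | N2.N0=(alive,v0) N2.N1=(alive,v0) N2.N2=(alive,v0) N2.N3=(alive,v0)
Op 4: N0 marks N2=alive -> (alive,v1)
Op 5: N3 marks N2=dead -> (dead,v1)
Op 6: gossip N3<->N1 -> N3.N0=(alive,v0) N3.N1=(alive,v0) N3.N2=(dead,v1) N3.N3=(alive,v0) | N1.N0=(alive,v0) N1.N1=(alive,v0) N1.N2=(dead,v1) N1.N3=(alive,v0)
Op 7: gossip N0<->N1 -> N0.N0=(alive,v0) N0.N1=(alive,v0) N0.N2=(alive,v1) N0.N3=(alive,v0) | N1.N0=(alive,v0) N1.N1=(alive,v0) N1.N2=(dead,v1) N1.N3=(alive,v0)
Op 8: N1 marks N2=dead -> (dead,v2)

Answer: N0=alive,0 N1=alive,0 N2=dead,1 N3=alive,0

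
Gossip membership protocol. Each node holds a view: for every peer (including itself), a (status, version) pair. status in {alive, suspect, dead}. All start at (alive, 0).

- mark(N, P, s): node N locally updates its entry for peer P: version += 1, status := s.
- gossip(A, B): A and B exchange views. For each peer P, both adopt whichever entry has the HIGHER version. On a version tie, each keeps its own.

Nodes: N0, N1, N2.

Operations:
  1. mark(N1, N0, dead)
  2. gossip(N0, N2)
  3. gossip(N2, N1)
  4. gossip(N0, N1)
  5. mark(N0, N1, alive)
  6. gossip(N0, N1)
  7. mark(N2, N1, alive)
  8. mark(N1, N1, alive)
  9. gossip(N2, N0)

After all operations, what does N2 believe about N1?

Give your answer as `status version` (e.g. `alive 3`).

Op 1: N1 marks N0=dead -> (dead,v1)
Op 2: gossip N0<->N2 -> N0.N0=(alive,v0) N0.N1=(alive,v0) N0.N2=(alive,v0) | N2.N0=(alive,v0) N2.N1=(alive,v0) N2.N2=(alive,v0)
Op 3: gossip N2<->N1 -> N2.N0=(dead,v1) N2.N1=(alive,v0) N2.N2=(alive,v0) | N1.N0=(dead,v1) N1.N1=(alive,v0) N1.N2=(alive,v0)
Op 4: gossip N0<->N1 -> N0.N0=(dead,v1) N0.N1=(alive,v0) N0.N2=(alive,v0) | N1.N0=(dead,v1) N1.N1=(alive,v0) N1.N2=(alive,v0)
Op 5: N0 marks N1=alive -> (alive,v1)
Op 6: gossip N0<->N1 -> N0.N0=(dead,v1) N0.N1=(alive,v1) N0.N2=(alive,v0) | N1.N0=(dead,v1) N1.N1=(alive,v1) N1.N2=(alive,v0)
Op 7: N2 marks N1=alive -> (alive,v1)
Op 8: N1 marks N1=alive -> (alive,v2)
Op 9: gossip N2<->N0 -> N2.N0=(dead,v1) N2.N1=(alive,v1) N2.N2=(alive,v0) | N0.N0=(dead,v1) N0.N1=(alive,v1) N0.N2=(alive,v0)

Answer: alive 1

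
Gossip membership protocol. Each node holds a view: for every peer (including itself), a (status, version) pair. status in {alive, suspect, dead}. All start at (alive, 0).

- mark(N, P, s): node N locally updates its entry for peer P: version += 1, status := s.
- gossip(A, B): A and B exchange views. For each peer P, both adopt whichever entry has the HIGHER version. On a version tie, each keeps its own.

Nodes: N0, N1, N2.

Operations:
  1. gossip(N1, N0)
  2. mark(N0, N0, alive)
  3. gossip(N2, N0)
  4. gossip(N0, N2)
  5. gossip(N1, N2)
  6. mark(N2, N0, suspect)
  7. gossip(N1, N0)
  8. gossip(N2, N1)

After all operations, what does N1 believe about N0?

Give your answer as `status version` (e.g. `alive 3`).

Answer: suspect 2

Derivation:
Op 1: gossip N1<->N0 -> N1.N0=(alive,v0) N1.N1=(alive,v0) N1.N2=(alive,v0) | N0.N0=(alive,v0) N0.N1=(alive,v0) N0.N2=(alive,v0)
Op 2: N0 marks N0=alive -> (alive,v1)
Op 3: gossip N2<->N0 -> N2.N0=(alive,v1) N2.N1=(alive,v0) N2.N2=(alive,v0) | N0.N0=(alive,v1) N0.N1=(alive,v0) N0.N2=(alive,v0)
Op 4: gossip N0<->N2 -> N0.N0=(alive,v1) N0.N1=(alive,v0) N0.N2=(alive,v0) | N2.N0=(alive,v1) N2.N1=(alive,v0) N2.N2=(alive,v0)
Op 5: gossip N1<->N2 -> N1.N0=(alive,v1) N1.N1=(alive,v0) N1.N2=(alive,v0) | N2.N0=(alive,v1) N2.N1=(alive,v0) N2.N2=(alive,v0)
Op 6: N2 marks N0=suspect -> (suspect,v2)
Op 7: gossip N1<->N0 -> N1.N0=(alive,v1) N1.N1=(alive,v0) N1.N2=(alive,v0) | N0.N0=(alive,v1) N0.N1=(alive,v0) N0.N2=(alive,v0)
Op 8: gossip N2<->N1 -> N2.N0=(suspect,v2) N2.N1=(alive,v0) N2.N2=(alive,v0) | N1.N0=(suspect,v2) N1.N1=(alive,v0) N1.N2=(alive,v0)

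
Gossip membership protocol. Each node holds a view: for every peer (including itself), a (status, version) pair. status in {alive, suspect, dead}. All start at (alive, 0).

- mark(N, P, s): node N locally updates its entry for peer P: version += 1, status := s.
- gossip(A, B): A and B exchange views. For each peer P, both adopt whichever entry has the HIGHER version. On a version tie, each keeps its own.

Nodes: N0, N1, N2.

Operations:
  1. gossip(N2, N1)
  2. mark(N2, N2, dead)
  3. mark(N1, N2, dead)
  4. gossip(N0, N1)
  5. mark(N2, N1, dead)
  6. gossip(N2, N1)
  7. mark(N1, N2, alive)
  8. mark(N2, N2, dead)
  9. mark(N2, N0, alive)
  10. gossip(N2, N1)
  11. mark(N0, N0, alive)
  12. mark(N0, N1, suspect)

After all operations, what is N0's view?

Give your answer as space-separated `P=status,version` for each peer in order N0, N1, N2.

Answer: N0=alive,1 N1=suspect,1 N2=dead,1

Derivation:
Op 1: gossip N2<->N1 -> N2.N0=(alive,v0) N2.N1=(alive,v0) N2.N2=(alive,v0) | N1.N0=(alive,v0) N1.N1=(alive,v0) N1.N2=(alive,v0)
Op 2: N2 marks N2=dead -> (dead,v1)
Op 3: N1 marks N2=dead -> (dead,v1)
Op 4: gossip N0<->N1 -> N0.N0=(alive,v0) N0.N1=(alive,v0) N0.N2=(dead,v1) | N1.N0=(alive,v0) N1.N1=(alive,v0) N1.N2=(dead,v1)
Op 5: N2 marks N1=dead -> (dead,v1)
Op 6: gossip N2<->N1 -> N2.N0=(alive,v0) N2.N1=(dead,v1) N2.N2=(dead,v1) | N1.N0=(alive,v0) N1.N1=(dead,v1) N1.N2=(dead,v1)
Op 7: N1 marks N2=alive -> (alive,v2)
Op 8: N2 marks N2=dead -> (dead,v2)
Op 9: N2 marks N0=alive -> (alive,v1)
Op 10: gossip N2<->N1 -> N2.N0=(alive,v1) N2.N1=(dead,v1) N2.N2=(dead,v2) | N1.N0=(alive,v1) N1.N1=(dead,v1) N1.N2=(alive,v2)
Op 11: N0 marks N0=alive -> (alive,v1)
Op 12: N0 marks N1=suspect -> (suspect,v1)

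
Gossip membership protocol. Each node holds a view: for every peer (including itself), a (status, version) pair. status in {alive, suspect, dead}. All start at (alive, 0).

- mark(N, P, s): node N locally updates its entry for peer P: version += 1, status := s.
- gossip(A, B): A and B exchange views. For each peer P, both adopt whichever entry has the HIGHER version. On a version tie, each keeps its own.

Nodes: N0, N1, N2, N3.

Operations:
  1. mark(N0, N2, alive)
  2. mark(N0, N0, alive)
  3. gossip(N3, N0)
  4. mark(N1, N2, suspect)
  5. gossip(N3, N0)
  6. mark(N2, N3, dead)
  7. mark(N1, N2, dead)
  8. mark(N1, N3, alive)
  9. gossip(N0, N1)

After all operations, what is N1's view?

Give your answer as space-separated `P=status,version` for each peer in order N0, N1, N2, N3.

Answer: N0=alive,1 N1=alive,0 N2=dead,2 N3=alive,1

Derivation:
Op 1: N0 marks N2=alive -> (alive,v1)
Op 2: N0 marks N0=alive -> (alive,v1)
Op 3: gossip N3<->N0 -> N3.N0=(alive,v1) N3.N1=(alive,v0) N3.N2=(alive,v1) N3.N3=(alive,v0) | N0.N0=(alive,v1) N0.N1=(alive,v0) N0.N2=(alive,v1) N0.N3=(alive,v0)
Op 4: N1 marks N2=suspect -> (suspect,v1)
Op 5: gossip N3<->N0 -> N3.N0=(alive,v1) N3.N1=(alive,v0) N3.N2=(alive,v1) N3.N3=(alive,v0) | N0.N0=(alive,v1) N0.N1=(alive,v0) N0.N2=(alive,v1) N0.N3=(alive,v0)
Op 6: N2 marks N3=dead -> (dead,v1)
Op 7: N1 marks N2=dead -> (dead,v2)
Op 8: N1 marks N3=alive -> (alive,v1)
Op 9: gossip N0<->N1 -> N0.N0=(alive,v1) N0.N1=(alive,v0) N0.N2=(dead,v2) N0.N3=(alive,v1) | N1.N0=(alive,v1) N1.N1=(alive,v0) N1.N2=(dead,v2) N1.N3=(alive,v1)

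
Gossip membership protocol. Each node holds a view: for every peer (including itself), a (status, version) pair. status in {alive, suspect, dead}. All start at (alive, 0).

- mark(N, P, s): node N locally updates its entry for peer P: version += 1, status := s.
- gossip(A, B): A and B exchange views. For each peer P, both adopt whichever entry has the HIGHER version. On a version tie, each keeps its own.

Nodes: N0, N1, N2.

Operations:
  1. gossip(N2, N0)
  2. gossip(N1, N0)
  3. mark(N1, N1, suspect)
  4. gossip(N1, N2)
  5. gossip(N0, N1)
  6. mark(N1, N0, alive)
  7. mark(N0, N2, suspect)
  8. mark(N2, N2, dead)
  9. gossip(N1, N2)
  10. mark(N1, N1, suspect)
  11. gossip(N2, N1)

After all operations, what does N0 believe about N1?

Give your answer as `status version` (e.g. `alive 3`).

Op 1: gossip N2<->N0 -> N2.N0=(alive,v0) N2.N1=(alive,v0) N2.N2=(alive,v0) | N0.N0=(alive,v0) N0.N1=(alive,v0) N0.N2=(alive,v0)
Op 2: gossip N1<->N0 -> N1.N0=(alive,v0) N1.N1=(alive,v0) N1.N2=(alive,v0) | N0.N0=(alive,v0) N0.N1=(alive,v0) N0.N2=(alive,v0)
Op 3: N1 marks N1=suspect -> (suspect,v1)
Op 4: gossip N1<->N2 -> N1.N0=(alive,v0) N1.N1=(suspect,v1) N1.N2=(alive,v0) | N2.N0=(alive,v0) N2.N1=(suspect,v1) N2.N2=(alive,v0)
Op 5: gossip N0<->N1 -> N0.N0=(alive,v0) N0.N1=(suspect,v1) N0.N2=(alive,v0) | N1.N0=(alive,v0) N1.N1=(suspect,v1) N1.N2=(alive,v0)
Op 6: N1 marks N0=alive -> (alive,v1)
Op 7: N0 marks N2=suspect -> (suspect,v1)
Op 8: N2 marks N2=dead -> (dead,v1)
Op 9: gossip N1<->N2 -> N1.N0=(alive,v1) N1.N1=(suspect,v1) N1.N2=(dead,v1) | N2.N0=(alive,v1) N2.N1=(suspect,v1) N2.N2=(dead,v1)
Op 10: N1 marks N1=suspect -> (suspect,v2)
Op 11: gossip N2<->N1 -> N2.N0=(alive,v1) N2.N1=(suspect,v2) N2.N2=(dead,v1) | N1.N0=(alive,v1) N1.N1=(suspect,v2) N1.N2=(dead,v1)

Answer: suspect 1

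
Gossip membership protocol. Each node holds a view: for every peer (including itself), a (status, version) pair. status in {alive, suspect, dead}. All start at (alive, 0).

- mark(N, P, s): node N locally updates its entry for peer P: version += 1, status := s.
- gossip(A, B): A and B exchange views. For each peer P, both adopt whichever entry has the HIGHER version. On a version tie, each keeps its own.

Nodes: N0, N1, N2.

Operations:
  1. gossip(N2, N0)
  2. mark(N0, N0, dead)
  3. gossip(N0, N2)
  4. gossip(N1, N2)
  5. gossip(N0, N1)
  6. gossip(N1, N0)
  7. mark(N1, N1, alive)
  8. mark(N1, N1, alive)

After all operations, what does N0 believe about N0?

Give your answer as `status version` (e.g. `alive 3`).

Op 1: gossip N2<->N0 -> N2.N0=(alive,v0) N2.N1=(alive,v0) N2.N2=(alive,v0) | N0.N0=(alive,v0) N0.N1=(alive,v0) N0.N2=(alive,v0)
Op 2: N0 marks N0=dead -> (dead,v1)
Op 3: gossip N0<->N2 -> N0.N0=(dead,v1) N0.N1=(alive,v0) N0.N2=(alive,v0) | N2.N0=(dead,v1) N2.N1=(alive,v0) N2.N2=(alive,v0)
Op 4: gossip N1<->N2 -> N1.N0=(dead,v1) N1.N1=(alive,v0) N1.N2=(alive,v0) | N2.N0=(dead,v1) N2.N1=(alive,v0) N2.N2=(alive,v0)
Op 5: gossip N0<->N1 -> N0.N0=(dead,v1) N0.N1=(alive,v0) N0.N2=(alive,v0) | N1.N0=(dead,v1) N1.N1=(alive,v0) N1.N2=(alive,v0)
Op 6: gossip N1<->N0 -> N1.N0=(dead,v1) N1.N1=(alive,v0) N1.N2=(alive,v0) | N0.N0=(dead,v1) N0.N1=(alive,v0) N0.N2=(alive,v0)
Op 7: N1 marks N1=alive -> (alive,v1)
Op 8: N1 marks N1=alive -> (alive,v2)

Answer: dead 1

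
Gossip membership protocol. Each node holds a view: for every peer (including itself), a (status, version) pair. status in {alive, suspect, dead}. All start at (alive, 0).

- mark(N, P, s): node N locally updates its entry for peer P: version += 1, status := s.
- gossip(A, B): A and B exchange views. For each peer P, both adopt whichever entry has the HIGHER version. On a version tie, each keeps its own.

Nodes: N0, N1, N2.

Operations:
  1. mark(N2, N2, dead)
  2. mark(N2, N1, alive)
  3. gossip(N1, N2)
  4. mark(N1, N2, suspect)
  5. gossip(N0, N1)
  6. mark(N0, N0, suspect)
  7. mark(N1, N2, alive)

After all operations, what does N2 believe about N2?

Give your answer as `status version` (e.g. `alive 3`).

Answer: dead 1

Derivation:
Op 1: N2 marks N2=dead -> (dead,v1)
Op 2: N2 marks N1=alive -> (alive,v1)
Op 3: gossip N1<->N2 -> N1.N0=(alive,v0) N1.N1=(alive,v1) N1.N2=(dead,v1) | N2.N0=(alive,v0) N2.N1=(alive,v1) N2.N2=(dead,v1)
Op 4: N1 marks N2=suspect -> (suspect,v2)
Op 5: gossip N0<->N1 -> N0.N0=(alive,v0) N0.N1=(alive,v1) N0.N2=(suspect,v2) | N1.N0=(alive,v0) N1.N1=(alive,v1) N1.N2=(suspect,v2)
Op 6: N0 marks N0=suspect -> (suspect,v1)
Op 7: N1 marks N2=alive -> (alive,v3)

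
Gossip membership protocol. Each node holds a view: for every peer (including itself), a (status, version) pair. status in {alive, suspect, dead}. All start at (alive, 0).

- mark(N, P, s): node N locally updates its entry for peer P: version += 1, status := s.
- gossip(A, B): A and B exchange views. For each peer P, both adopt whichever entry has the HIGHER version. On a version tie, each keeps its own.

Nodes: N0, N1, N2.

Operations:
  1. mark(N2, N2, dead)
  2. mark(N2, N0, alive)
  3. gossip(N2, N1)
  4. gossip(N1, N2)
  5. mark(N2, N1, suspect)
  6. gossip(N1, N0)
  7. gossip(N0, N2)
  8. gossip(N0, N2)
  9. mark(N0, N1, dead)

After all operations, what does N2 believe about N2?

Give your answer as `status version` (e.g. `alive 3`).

Answer: dead 1

Derivation:
Op 1: N2 marks N2=dead -> (dead,v1)
Op 2: N2 marks N0=alive -> (alive,v1)
Op 3: gossip N2<->N1 -> N2.N0=(alive,v1) N2.N1=(alive,v0) N2.N2=(dead,v1) | N1.N0=(alive,v1) N1.N1=(alive,v0) N1.N2=(dead,v1)
Op 4: gossip N1<->N2 -> N1.N0=(alive,v1) N1.N1=(alive,v0) N1.N2=(dead,v1) | N2.N0=(alive,v1) N2.N1=(alive,v0) N2.N2=(dead,v1)
Op 5: N2 marks N1=suspect -> (suspect,v1)
Op 6: gossip N1<->N0 -> N1.N0=(alive,v1) N1.N1=(alive,v0) N1.N2=(dead,v1) | N0.N0=(alive,v1) N0.N1=(alive,v0) N0.N2=(dead,v1)
Op 7: gossip N0<->N2 -> N0.N0=(alive,v1) N0.N1=(suspect,v1) N0.N2=(dead,v1) | N2.N0=(alive,v1) N2.N1=(suspect,v1) N2.N2=(dead,v1)
Op 8: gossip N0<->N2 -> N0.N0=(alive,v1) N0.N1=(suspect,v1) N0.N2=(dead,v1) | N2.N0=(alive,v1) N2.N1=(suspect,v1) N2.N2=(dead,v1)
Op 9: N0 marks N1=dead -> (dead,v2)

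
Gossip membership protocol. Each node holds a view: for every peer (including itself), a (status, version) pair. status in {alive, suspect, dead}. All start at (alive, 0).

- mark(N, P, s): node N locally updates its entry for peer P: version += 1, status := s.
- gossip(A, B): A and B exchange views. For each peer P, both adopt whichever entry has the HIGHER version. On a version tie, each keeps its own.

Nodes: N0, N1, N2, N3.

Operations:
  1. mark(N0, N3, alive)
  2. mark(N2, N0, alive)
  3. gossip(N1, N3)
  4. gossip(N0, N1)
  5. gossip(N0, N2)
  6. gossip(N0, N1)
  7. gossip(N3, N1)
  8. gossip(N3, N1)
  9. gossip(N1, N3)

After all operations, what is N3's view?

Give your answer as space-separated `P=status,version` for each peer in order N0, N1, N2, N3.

Op 1: N0 marks N3=alive -> (alive,v1)
Op 2: N2 marks N0=alive -> (alive,v1)
Op 3: gossip N1<->N3 -> N1.N0=(alive,v0) N1.N1=(alive,v0) N1.N2=(alive,v0) N1.N3=(alive,v0) | N3.N0=(alive,v0) N3.N1=(alive,v0) N3.N2=(alive,v0) N3.N3=(alive,v0)
Op 4: gossip N0<->N1 -> N0.N0=(alive,v0) N0.N1=(alive,v0) N0.N2=(alive,v0) N0.N3=(alive,v1) | N1.N0=(alive,v0) N1.N1=(alive,v0) N1.N2=(alive,v0) N1.N3=(alive,v1)
Op 5: gossip N0<->N2 -> N0.N0=(alive,v1) N0.N1=(alive,v0) N0.N2=(alive,v0) N0.N3=(alive,v1) | N2.N0=(alive,v1) N2.N1=(alive,v0) N2.N2=(alive,v0) N2.N3=(alive,v1)
Op 6: gossip N0<->N1 -> N0.N0=(alive,v1) N0.N1=(alive,v0) N0.N2=(alive,v0) N0.N3=(alive,v1) | N1.N0=(alive,v1) N1.N1=(alive,v0) N1.N2=(alive,v0) N1.N3=(alive,v1)
Op 7: gossip N3<->N1 -> N3.N0=(alive,v1) N3.N1=(alive,v0) N3.N2=(alive,v0) N3.N3=(alive,v1) | N1.N0=(alive,v1) N1.N1=(alive,v0) N1.N2=(alive,v0) N1.N3=(alive,v1)
Op 8: gossip N3<->N1 -> N3.N0=(alive,v1) N3.N1=(alive,v0) N3.N2=(alive,v0) N3.N3=(alive,v1) | N1.N0=(alive,v1) N1.N1=(alive,v0) N1.N2=(alive,v0) N1.N3=(alive,v1)
Op 9: gossip N1<->N3 -> N1.N0=(alive,v1) N1.N1=(alive,v0) N1.N2=(alive,v0) N1.N3=(alive,v1) | N3.N0=(alive,v1) N3.N1=(alive,v0) N3.N2=(alive,v0) N3.N3=(alive,v1)

Answer: N0=alive,1 N1=alive,0 N2=alive,0 N3=alive,1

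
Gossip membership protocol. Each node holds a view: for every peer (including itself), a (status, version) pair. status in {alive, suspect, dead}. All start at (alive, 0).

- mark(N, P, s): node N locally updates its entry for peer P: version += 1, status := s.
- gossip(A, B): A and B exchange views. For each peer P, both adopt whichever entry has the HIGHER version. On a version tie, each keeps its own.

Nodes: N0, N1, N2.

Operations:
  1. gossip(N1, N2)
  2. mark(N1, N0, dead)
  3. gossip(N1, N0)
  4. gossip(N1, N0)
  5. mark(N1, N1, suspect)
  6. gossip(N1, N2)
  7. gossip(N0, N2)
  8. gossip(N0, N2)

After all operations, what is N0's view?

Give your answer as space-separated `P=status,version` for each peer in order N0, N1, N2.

Answer: N0=dead,1 N1=suspect,1 N2=alive,0

Derivation:
Op 1: gossip N1<->N2 -> N1.N0=(alive,v0) N1.N1=(alive,v0) N1.N2=(alive,v0) | N2.N0=(alive,v0) N2.N1=(alive,v0) N2.N2=(alive,v0)
Op 2: N1 marks N0=dead -> (dead,v1)
Op 3: gossip N1<->N0 -> N1.N0=(dead,v1) N1.N1=(alive,v0) N1.N2=(alive,v0) | N0.N0=(dead,v1) N0.N1=(alive,v0) N0.N2=(alive,v0)
Op 4: gossip N1<->N0 -> N1.N0=(dead,v1) N1.N1=(alive,v0) N1.N2=(alive,v0) | N0.N0=(dead,v1) N0.N1=(alive,v0) N0.N2=(alive,v0)
Op 5: N1 marks N1=suspect -> (suspect,v1)
Op 6: gossip N1<->N2 -> N1.N0=(dead,v1) N1.N1=(suspect,v1) N1.N2=(alive,v0) | N2.N0=(dead,v1) N2.N1=(suspect,v1) N2.N2=(alive,v0)
Op 7: gossip N0<->N2 -> N0.N0=(dead,v1) N0.N1=(suspect,v1) N0.N2=(alive,v0) | N2.N0=(dead,v1) N2.N1=(suspect,v1) N2.N2=(alive,v0)
Op 8: gossip N0<->N2 -> N0.N0=(dead,v1) N0.N1=(suspect,v1) N0.N2=(alive,v0) | N2.N0=(dead,v1) N2.N1=(suspect,v1) N2.N2=(alive,v0)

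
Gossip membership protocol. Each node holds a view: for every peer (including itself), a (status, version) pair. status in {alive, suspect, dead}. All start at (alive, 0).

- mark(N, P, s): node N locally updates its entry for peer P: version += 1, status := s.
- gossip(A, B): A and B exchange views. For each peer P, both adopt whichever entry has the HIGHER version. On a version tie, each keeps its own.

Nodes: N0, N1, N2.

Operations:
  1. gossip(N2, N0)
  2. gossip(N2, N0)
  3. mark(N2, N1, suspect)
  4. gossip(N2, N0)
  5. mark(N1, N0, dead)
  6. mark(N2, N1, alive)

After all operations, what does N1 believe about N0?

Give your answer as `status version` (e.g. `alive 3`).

Op 1: gossip N2<->N0 -> N2.N0=(alive,v0) N2.N1=(alive,v0) N2.N2=(alive,v0) | N0.N0=(alive,v0) N0.N1=(alive,v0) N0.N2=(alive,v0)
Op 2: gossip N2<->N0 -> N2.N0=(alive,v0) N2.N1=(alive,v0) N2.N2=(alive,v0) | N0.N0=(alive,v0) N0.N1=(alive,v0) N0.N2=(alive,v0)
Op 3: N2 marks N1=suspect -> (suspect,v1)
Op 4: gossip N2<->N0 -> N2.N0=(alive,v0) N2.N1=(suspect,v1) N2.N2=(alive,v0) | N0.N0=(alive,v0) N0.N1=(suspect,v1) N0.N2=(alive,v0)
Op 5: N1 marks N0=dead -> (dead,v1)
Op 6: N2 marks N1=alive -> (alive,v2)

Answer: dead 1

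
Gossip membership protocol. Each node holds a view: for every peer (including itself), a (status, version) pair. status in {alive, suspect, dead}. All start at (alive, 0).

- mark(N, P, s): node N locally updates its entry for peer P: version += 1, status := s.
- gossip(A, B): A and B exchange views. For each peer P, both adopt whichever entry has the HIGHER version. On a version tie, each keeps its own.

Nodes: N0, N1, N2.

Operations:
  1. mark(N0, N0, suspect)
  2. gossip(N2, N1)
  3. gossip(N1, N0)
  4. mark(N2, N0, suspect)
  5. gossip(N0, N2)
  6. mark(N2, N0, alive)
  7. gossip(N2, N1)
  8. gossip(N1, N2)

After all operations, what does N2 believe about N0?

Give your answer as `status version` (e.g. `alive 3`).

Answer: alive 2

Derivation:
Op 1: N0 marks N0=suspect -> (suspect,v1)
Op 2: gossip N2<->N1 -> N2.N0=(alive,v0) N2.N1=(alive,v0) N2.N2=(alive,v0) | N1.N0=(alive,v0) N1.N1=(alive,v0) N1.N2=(alive,v0)
Op 3: gossip N1<->N0 -> N1.N0=(suspect,v1) N1.N1=(alive,v0) N1.N2=(alive,v0) | N0.N0=(suspect,v1) N0.N1=(alive,v0) N0.N2=(alive,v0)
Op 4: N2 marks N0=suspect -> (suspect,v1)
Op 5: gossip N0<->N2 -> N0.N0=(suspect,v1) N0.N1=(alive,v0) N0.N2=(alive,v0) | N2.N0=(suspect,v1) N2.N1=(alive,v0) N2.N2=(alive,v0)
Op 6: N2 marks N0=alive -> (alive,v2)
Op 7: gossip N2<->N1 -> N2.N0=(alive,v2) N2.N1=(alive,v0) N2.N2=(alive,v0) | N1.N0=(alive,v2) N1.N1=(alive,v0) N1.N2=(alive,v0)
Op 8: gossip N1<->N2 -> N1.N0=(alive,v2) N1.N1=(alive,v0) N1.N2=(alive,v0) | N2.N0=(alive,v2) N2.N1=(alive,v0) N2.N2=(alive,v0)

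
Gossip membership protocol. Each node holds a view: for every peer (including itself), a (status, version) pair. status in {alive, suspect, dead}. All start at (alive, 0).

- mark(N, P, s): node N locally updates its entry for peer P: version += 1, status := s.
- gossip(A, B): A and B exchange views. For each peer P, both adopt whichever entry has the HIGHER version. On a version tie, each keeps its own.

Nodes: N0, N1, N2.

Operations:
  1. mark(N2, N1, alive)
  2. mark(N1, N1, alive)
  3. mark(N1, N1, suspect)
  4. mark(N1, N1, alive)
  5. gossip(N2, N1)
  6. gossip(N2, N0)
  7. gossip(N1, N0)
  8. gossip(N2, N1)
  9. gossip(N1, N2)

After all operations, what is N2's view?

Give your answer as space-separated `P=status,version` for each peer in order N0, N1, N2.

Answer: N0=alive,0 N1=alive,3 N2=alive,0

Derivation:
Op 1: N2 marks N1=alive -> (alive,v1)
Op 2: N1 marks N1=alive -> (alive,v1)
Op 3: N1 marks N1=suspect -> (suspect,v2)
Op 4: N1 marks N1=alive -> (alive,v3)
Op 5: gossip N2<->N1 -> N2.N0=(alive,v0) N2.N1=(alive,v3) N2.N2=(alive,v0) | N1.N0=(alive,v0) N1.N1=(alive,v3) N1.N2=(alive,v0)
Op 6: gossip N2<->N0 -> N2.N0=(alive,v0) N2.N1=(alive,v3) N2.N2=(alive,v0) | N0.N0=(alive,v0) N0.N1=(alive,v3) N0.N2=(alive,v0)
Op 7: gossip N1<->N0 -> N1.N0=(alive,v0) N1.N1=(alive,v3) N1.N2=(alive,v0) | N0.N0=(alive,v0) N0.N1=(alive,v3) N0.N2=(alive,v0)
Op 8: gossip N2<->N1 -> N2.N0=(alive,v0) N2.N1=(alive,v3) N2.N2=(alive,v0) | N1.N0=(alive,v0) N1.N1=(alive,v3) N1.N2=(alive,v0)
Op 9: gossip N1<->N2 -> N1.N0=(alive,v0) N1.N1=(alive,v3) N1.N2=(alive,v0) | N2.N0=(alive,v0) N2.N1=(alive,v3) N2.N2=(alive,v0)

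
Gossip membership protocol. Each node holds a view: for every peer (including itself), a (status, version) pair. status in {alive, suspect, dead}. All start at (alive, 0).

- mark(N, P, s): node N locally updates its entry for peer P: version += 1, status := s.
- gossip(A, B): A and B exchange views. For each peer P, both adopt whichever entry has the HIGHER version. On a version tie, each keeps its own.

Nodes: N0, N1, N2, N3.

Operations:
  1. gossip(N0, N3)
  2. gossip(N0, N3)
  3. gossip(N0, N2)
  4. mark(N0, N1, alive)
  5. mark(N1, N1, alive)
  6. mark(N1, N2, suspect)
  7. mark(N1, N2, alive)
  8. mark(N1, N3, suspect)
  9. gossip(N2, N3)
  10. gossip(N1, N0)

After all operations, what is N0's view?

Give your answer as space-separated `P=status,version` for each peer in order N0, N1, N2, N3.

Op 1: gossip N0<->N3 -> N0.N0=(alive,v0) N0.N1=(alive,v0) N0.N2=(alive,v0) N0.N3=(alive,v0) | N3.N0=(alive,v0) N3.N1=(alive,v0) N3.N2=(alive,v0) N3.N3=(alive,v0)
Op 2: gossip N0<->N3 -> N0.N0=(alive,v0) N0.N1=(alive,v0) N0.N2=(alive,v0) N0.N3=(alive,v0) | N3.N0=(alive,v0) N3.N1=(alive,v0) N3.N2=(alive,v0) N3.N3=(alive,v0)
Op 3: gossip N0<->N2 -> N0.N0=(alive,v0) N0.N1=(alive,v0) N0.N2=(alive,v0) N0.N3=(alive,v0) | N2.N0=(alive,v0) N2.N1=(alive,v0) N2.N2=(alive,v0) N2.N3=(alive,v0)
Op 4: N0 marks N1=alive -> (alive,v1)
Op 5: N1 marks N1=alive -> (alive,v1)
Op 6: N1 marks N2=suspect -> (suspect,v1)
Op 7: N1 marks N2=alive -> (alive,v2)
Op 8: N1 marks N3=suspect -> (suspect,v1)
Op 9: gossip N2<->N3 -> N2.N0=(alive,v0) N2.N1=(alive,v0) N2.N2=(alive,v0) N2.N3=(alive,v0) | N3.N0=(alive,v0) N3.N1=(alive,v0) N3.N2=(alive,v0) N3.N3=(alive,v0)
Op 10: gossip N1<->N0 -> N1.N0=(alive,v0) N1.N1=(alive,v1) N1.N2=(alive,v2) N1.N3=(suspect,v1) | N0.N0=(alive,v0) N0.N1=(alive,v1) N0.N2=(alive,v2) N0.N3=(suspect,v1)

Answer: N0=alive,0 N1=alive,1 N2=alive,2 N3=suspect,1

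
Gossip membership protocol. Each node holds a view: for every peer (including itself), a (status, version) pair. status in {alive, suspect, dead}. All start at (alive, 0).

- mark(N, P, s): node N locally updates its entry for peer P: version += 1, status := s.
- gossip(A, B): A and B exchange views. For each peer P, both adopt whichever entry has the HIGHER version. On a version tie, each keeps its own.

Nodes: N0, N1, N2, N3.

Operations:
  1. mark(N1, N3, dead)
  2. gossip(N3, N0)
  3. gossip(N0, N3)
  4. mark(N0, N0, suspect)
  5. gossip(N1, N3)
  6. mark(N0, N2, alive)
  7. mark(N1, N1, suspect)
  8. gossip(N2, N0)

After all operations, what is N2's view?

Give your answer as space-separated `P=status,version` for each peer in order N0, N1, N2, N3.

Answer: N0=suspect,1 N1=alive,0 N2=alive,1 N3=alive,0

Derivation:
Op 1: N1 marks N3=dead -> (dead,v1)
Op 2: gossip N3<->N0 -> N3.N0=(alive,v0) N3.N1=(alive,v0) N3.N2=(alive,v0) N3.N3=(alive,v0) | N0.N0=(alive,v0) N0.N1=(alive,v0) N0.N2=(alive,v0) N0.N3=(alive,v0)
Op 3: gossip N0<->N3 -> N0.N0=(alive,v0) N0.N1=(alive,v0) N0.N2=(alive,v0) N0.N3=(alive,v0) | N3.N0=(alive,v0) N3.N1=(alive,v0) N3.N2=(alive,v0) N3.N3=(alive,v0)
Op 4: N0 marks N0=suspect -> (suspect,v1)
Op 5: gossip N1<->N3 -> N1.N0=(alive,v0) N1.N1=(alive,v0) N1.N2=(alive,v0) N1.N3=(dead,v1) | N3.N0=(alive,v0) N3.N1=(alive,v0) N3.N2=(alive,v0) N3.N3=(dead,v1)
Op 6: N0 marks N2=alive -> (alive,v1)
Op 7: N1 marks N1=suspect -> (suspect,v1)
Op 8: gossip N2<->N0 -> N2.N0=(suspect,v1) N2.N1=(alive,v0) N2.N2=(alive,v1) N2.N3=(alive,v0) | N0.N0=(suspect,v1) N0.N1=(alive,v0) N0.N2=(alive,v1) N0.N3=(alive,v0)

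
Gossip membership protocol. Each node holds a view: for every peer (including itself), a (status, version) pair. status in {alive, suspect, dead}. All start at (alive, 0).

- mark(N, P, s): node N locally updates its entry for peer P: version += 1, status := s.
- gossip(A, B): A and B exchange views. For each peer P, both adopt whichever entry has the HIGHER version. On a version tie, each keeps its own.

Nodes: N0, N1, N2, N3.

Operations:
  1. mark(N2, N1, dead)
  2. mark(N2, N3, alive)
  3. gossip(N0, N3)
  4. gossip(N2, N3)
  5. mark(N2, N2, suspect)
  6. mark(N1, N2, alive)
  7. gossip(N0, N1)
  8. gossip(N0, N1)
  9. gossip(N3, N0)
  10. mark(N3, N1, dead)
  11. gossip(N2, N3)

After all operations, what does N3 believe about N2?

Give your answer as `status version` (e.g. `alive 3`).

Op 1: N2 marks N1=dead -> (dead,v1)
Op 2: N2 marks N3=alive -> (alive,v1)
Op 3: gossip N0<->N3 -> N0.N0=(alive,v0) N0.N1=(alive,v0) N0.N2=(alive,v0) N0.N3=(alive,v0) | N3.N0=(alive,v0) N3.N1=(alive,v0) N3.N2=(alive,v0) N3.N3=(alive,v0)
Op 4: gossip N2<->N3 -> N2.N0=(alive,v0) N2.N1=(dead,v1) N2.N2=(alive,v0) N2.N3=(alive,v1) | N3.N0=(alive,v0) N3.N1=(dead,v1) N3.N2=(alive,v0) N3.N3=(alive,v1)
Op 5: N2 marks N2=suspect -> (suspect,v1)
Op 6: N1 marks N2=alive -> (alive,v1)
Op 7: gossip N0<->N1 -> N0.N0=(alive,v0) N0.N1=(alive,v0) N0.N2=(alive,v1) N0.N3=(alive,v0) | N1.N0=(alive,v0) N1.N1=(alive,v0) N1.N2=(alive,v1) N1.N3=(alive,v0)
Op 8: gossip N0<->N1 -> N0.N0=(alive,v0) N0.N1=(alive,v0) N0.N2=(alive,v1) N0.N3=(alive,v0) | N1.N0=(alive,v0) N1.N1=(alive,v0) N1.N2=(alive,v1) N1.N3=(alive,v0)
Op 9: gossip N3<->N0 -> N3.N0=(alive,v0) N3.N1=(dead,v1) N3.N2=(alive,v1) N3.N3=(alive,v1) | N0.N0=(alive,v0) N0.N1=(dead,v1) N0.N2=(alive,v1) N0.N3=(alive,v1)
Op 10: N3 marks N1=dead -> (dead,v2)
Op 11: gossip N2<->N3 -> N2.N0=(alive,v0) N2.N1=(dead,v2) N2.N2=(suspect,v1) N2.N3=(alive,v1) | N3.N0=(alive,v0) N3.N1=(dead,v2) N3.N2=(alive,v1) N3.N3=(alive,v1)

Answer: alive 1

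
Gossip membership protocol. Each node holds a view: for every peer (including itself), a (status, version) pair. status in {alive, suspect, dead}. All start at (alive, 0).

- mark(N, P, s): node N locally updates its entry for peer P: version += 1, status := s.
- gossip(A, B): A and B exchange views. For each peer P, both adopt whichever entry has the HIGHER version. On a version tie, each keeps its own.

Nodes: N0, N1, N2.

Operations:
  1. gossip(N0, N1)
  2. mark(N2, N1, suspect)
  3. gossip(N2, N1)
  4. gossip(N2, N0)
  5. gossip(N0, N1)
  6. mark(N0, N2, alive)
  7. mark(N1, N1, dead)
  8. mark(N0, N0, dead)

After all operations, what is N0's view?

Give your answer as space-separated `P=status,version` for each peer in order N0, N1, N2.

Answer: N0=dead,1 N1=suspect,1 N2=alive,1

Derivation:
Op 1: gossip N0<->N1 -> N0.N0=(alive,v0) N0.N1=(alive,v0) N0.N2=(alive,v0) | N1.N0=(alive,v0) N1.N1=(alive,v0) N1.N2=(alive,v0)
Op 2: N2 marks N1=suspect -> (suspect,v1)
Op 3: gossip N2<->N1 -> N2.N0=(alive,v0) N2.N1=(suspect,v1) N2.N2=(alive,v0) | N1.N0=(alive,v0) N1.N1=(suspect,v1) N1.N2=(alive,v0)
Op 4: gossip N2<->N0 -> N2.N0=(alive,v0) N2.N1=(suspect,v1) N2.N2=(alive,v0) | N0.N0=(alive,v0) N0.N1=(suspect,v1) N0.N2=(alive,v0)
Op 5: gossip N0<->N1 -> N0.N0=(alive,v0) N0.N1=(suspect,v1) N0.N2=(alive,v0) | N1.N0=(alive,v0) N1.N1=(suspect,v1) N1.N2=(alive,v0)
Op 6: N0 marks N2=alive -> (alive,v1)
Op 7: N1 marks N1=dead -> (dead,v2)
Op 8: N0 marks N0=dead -> (dead,v1)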